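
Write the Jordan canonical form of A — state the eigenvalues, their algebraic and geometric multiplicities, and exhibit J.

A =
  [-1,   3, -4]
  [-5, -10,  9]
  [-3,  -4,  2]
J_3(-3)

The characteristic polynomial is
  det(x·I − A) = x^3 + 9*x^2 + 27*x + 27 = (x + 3)^3

Eigenvalues and multiplicities (the geometric multiplicity of λ is n − rank(A − λI), which equals the number of Jordan blocks for λ):
  λ = -3: algebraic multiplicity = 3, geometric multiplicity = 1

Determining the block sizes for each eigenvalue:
  λ = -3: one block (gm = 1), so the single block has size am = 3 → block sizes [3]

Assembling the blocks gives a Jordan form
J =
  [-3,  1,  0]
  [ 0, -3,  1]
  [ 0,  0, -3]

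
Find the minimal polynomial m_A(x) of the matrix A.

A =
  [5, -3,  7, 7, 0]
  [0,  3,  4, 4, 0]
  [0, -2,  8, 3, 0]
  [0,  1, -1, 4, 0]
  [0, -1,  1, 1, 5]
x^3 - 15*x^2 + 75*x - 125

The characteristic polynomial is χ_A(x) = (x - 5)^5, so the eigenvalues are known. The minimal polynomial is
  m_A(x) = Π_λ (x − λ)^{k_λ}
where k_λ is the size of the *largest* Jordan block for λ (equivalently, the smallest k with (A − λI)^k v = 0 for every generalised eigenvector v of λ).

  λ = 5: largest Jordan block has size 3, contributing (x − 5)^3

So m_A(x) = (x - 5)^3 = x^3 - 15*x^2 + 75*x - 125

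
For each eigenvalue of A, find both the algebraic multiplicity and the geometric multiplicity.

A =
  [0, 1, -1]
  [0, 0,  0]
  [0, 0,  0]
λ = 0: alg = 3, geom = 2

Step 1 — factor the characteristic polynomial to read off the algebraic multiplicities:
  χ_A(x) = x^3

Step 2 — compute geometric multiplicities via the rank-nullity identity g(λ) = n − rank(A − λI):
  rank(A − (0)·I) = 1, so dim ker(A − (0)·I) = n − 1 = 2

Summary:
  λ = 0: algebraic multiplicity = 3, geometric multiplicity = 2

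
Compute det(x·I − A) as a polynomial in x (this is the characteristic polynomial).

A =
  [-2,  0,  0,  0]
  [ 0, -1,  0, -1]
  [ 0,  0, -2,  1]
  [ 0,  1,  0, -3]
x^4 + 8*x^3 + 24*x^2 + 32*x + 16

Expanding det(x·I − A) (e.g. by cofactor expansion or by noting that A is similar to its Jordan form J, which has the same characteristic polynomial as A) gives
  χ_A(x) = x^4 + 8*x^3 + 24*x^2 + 32*x + 16
which factors as (x + 2)^4. The eigenvalues (with algebraic multiplicities) are λ = -2 with multiplicity 4.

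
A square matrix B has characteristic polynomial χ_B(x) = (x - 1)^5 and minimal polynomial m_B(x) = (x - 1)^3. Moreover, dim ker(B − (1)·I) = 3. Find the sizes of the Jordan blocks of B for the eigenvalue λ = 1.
Block sizes for λ = 1: [3, 1, 1]

Step 1 — from the characteristic polynomial, algebraic multiplicity of λ = 1 is 5. From dim ker(B − (1)·I) = 3, there are exactly 3 Jordan blocks for λ = 1.
Step 2 — from the minimal polynomial, the factor (x − 1)^3 tells us the largest block for λ = 1 has size 3.
Step 3 — with total size 5, 3 blocks, and largest block 3, the block sizes (in nonincreasing order) are [3, 1, 1].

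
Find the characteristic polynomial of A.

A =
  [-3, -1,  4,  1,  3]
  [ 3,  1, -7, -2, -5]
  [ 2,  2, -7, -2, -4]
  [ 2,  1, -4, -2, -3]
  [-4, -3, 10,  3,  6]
x^5 + 5*x^4 + 10*x^3 + 10*x^2 + 5*x + 1

Expanding det(x·I − A) (e.g. by cofactor expansion or by noting that A is similar to its Jordan form J, which has the same characteristic polynomial as A) gives
  χ_A(x) = x^5 + 5*x^4 + 10*x^3 + 10*x^2 + 5*x + 1
which factors as (x + 1)^5. The eigenvalues (with algebraic multiplicities) are λ = -1 with multiplicity 5.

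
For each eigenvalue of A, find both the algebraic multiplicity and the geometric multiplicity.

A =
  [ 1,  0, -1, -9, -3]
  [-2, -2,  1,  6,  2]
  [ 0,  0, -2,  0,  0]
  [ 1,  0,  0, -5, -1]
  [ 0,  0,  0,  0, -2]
λ = -2: alg = 5, geom = 3

Step 1 — factor the characteristic polynomial to read off the algebraic multiplicities:
  χ_A(x) = (x + 2)^5

Step 2 — compute geometric multiplicities via the rank-nullity identity g(λ) = n − rank(A − λI):
  rank(A − (-2)·I) = 2, so dim ker(A − (-2)·I) = n − 2 = 3

Summary:
  λ = -2: algebraic multiplicity = 5, geometric multiplicity = 3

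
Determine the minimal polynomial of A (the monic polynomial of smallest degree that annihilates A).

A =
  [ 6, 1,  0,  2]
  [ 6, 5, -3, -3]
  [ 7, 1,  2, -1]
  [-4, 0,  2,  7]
x^3 - 15*x^2 + 75*x - 125

The characteristic polynomial is χ_A(x) = (x - 5)^4, so the eigenvalues are known. The minimal polynomial is
  m_A(x) = Π_λ (x − λ)^{k_λ}
where k_λ is the size of the *largest* Jordan block for λ (equivalently, the smallest k with (A − λI)^k v = 0 for every generalised eigenvector v of λ).

  λ = 5: largest Jordan block has size 3, contributing (x − 5)^3

So m_A(x) = (x - 5)^3 = x^3 - 15*x^2 + 75*x - 125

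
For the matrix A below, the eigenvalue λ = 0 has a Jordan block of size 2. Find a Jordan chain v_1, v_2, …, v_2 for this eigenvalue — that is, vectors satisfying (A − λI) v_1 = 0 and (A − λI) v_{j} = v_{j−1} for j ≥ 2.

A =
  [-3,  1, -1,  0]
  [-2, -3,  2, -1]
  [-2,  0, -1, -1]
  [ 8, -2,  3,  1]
A Jordan chain for λ = 0 of length 2:
v_1 = (0, -1, -1, 1)ᵀ
v_2 = (0, 1, 1, 0)ᵀ

Let N = A − (0)·I. We want v_2 with N^2 v_2 = 0 but N^1 v_2 ≠ 0; then v_{j-1} := N · v_j for j = 2, …, 2.

Pick v_2 = (0, 1, 1, 0)ᵀ.
Then v_1 = N · v_2 = (0, -1, -1, 1)ᵀ.

Sanity check: (A − (0)·I) v_1 = (0, 0, 0, 0)ᵀ = 0. ✓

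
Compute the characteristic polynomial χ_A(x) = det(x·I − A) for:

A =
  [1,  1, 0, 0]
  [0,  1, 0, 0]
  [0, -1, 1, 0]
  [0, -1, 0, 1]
x^4 - 4*x^3 + 6*x^2 - 4*x + 1

Expanding det(x·I − A) (e.g. by cofactor expansion or by noting that A is similar to its Jordan form J, which has the same characteristic polynomial as A) gives
  χ_A(x) = x^4 - 4*x^3 + 6*x^2 - 4*x + 1
which factors as (x - 1)^4. The eigenvalues (with algebraic multiplicities) are λ = 1 with multiplicity 4.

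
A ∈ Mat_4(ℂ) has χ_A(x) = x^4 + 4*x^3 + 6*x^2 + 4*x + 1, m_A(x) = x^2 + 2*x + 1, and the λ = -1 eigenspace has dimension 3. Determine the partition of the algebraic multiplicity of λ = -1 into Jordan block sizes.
Block sizes for λ = -1: [2, 1, 1]

Step 1 — from the characteristic polynomial, algebraic multiplicity of λ = -1 is 4. From dim ker(A − (-1)·I) = 3, there are exactly 3 Jordan blocks for λ = -1.
Step 2 — from the minimal polynomial, the factor (x + 1)^2 tells us the largest block for λ = -1 has size 2.
Step 3 — with total size 4, 3 blocks, and largest block 2, the block sizes (in nonincreasing order) are [2, 1, 1].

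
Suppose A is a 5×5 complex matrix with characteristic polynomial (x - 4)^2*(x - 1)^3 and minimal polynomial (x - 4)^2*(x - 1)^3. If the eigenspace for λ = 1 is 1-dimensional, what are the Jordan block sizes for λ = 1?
Block sizes for λ = 1: [3]

Step 1 — from the characteristic polynomial, algebraic multiplicity of λ = 1 is 3. From dim ker(A − (1)·I) = 1, there are exactly 1 Jordan blocks for λ = 1.
Step 2 — from the minimal polynomial, the factor (x − 1)^3 tells us the largest block for λ = 1 has size 3.
Step 3 — with total size 3, 1 blocks, and largest block 3, the block sizes (in nonincreasing order) are [3].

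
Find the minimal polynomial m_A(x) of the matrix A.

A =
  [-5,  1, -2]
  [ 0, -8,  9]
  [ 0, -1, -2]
x^3 + 15*x^2 + 75*x + 125

The characteristic polynomial is χ_A(x) = (x + 5)^3, so the eigenvalues are known. The minimal polynomial is
  m_A(x) = Π_λ (x − λ)^{k_λ}
where k_λ is the size of the *largest* Jordan block for λ (equivalently, the smallest k with (A − λI)^k v = 0 for every generalised eigenvector v of λ).

  λ = -5: largest Jordan block has size 3, contributing (x + 5)^3

So m_A(x) = (x + 5)^3 = x^3 + 15*x^2 + 75*x + 125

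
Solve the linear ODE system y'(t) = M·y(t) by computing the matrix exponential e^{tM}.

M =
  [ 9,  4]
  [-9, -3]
e^{tM} =
  [6*t*exp(3*t) + exp(3*t), 4*t*exp(3*t)]
  [-9*t*exp(3*t), -6*t*exp(3*t) + exp(3*t)]

Strategy: write M = P · J · P⁻¹ where J is a Jordan canonical form, so e^{tM} = P · e^{tJ} · P⁻¹, and e^{tJ} can be computed block-by-block.

M has Jordan form
J =
  [3, 1]
  [0, 3]
(up to reordering of blocks).

Per-block formulas:
  For a 2×2 Jordan block J_2(3): exp(t · J_2(3)) = e^(3t)·(I + t·N), where N is the 2×2 nilpotent shift.

After assembling e^{tJ} and conjugating by P, we get:

e^{tM} =
  [6*t*exp(3*t) + exp(3*t), 4*t*exp(3*t)]
  [-9*t*exp(3*t), -6*t*exp(3*t) + exp(3*t)]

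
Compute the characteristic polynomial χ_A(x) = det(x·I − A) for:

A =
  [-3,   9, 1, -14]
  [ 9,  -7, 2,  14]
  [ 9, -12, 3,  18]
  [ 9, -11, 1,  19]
x^4 - 12*x^3 + 54*x^2 - 108*x + 81

Expanding det(x·I − A) (e.g. by cofactor expansion or by noting that A is similar to its Jordan form J, which has the same characteristic polynomial as A) gives
  χ_A(x) = x^4 - 12*x^3 + 54*x^2 - 108*x + 81
which factors as (x - 3)^4. The eigenvalues (with algebraic multiplicities) are λ = 3 with multiplicity 4.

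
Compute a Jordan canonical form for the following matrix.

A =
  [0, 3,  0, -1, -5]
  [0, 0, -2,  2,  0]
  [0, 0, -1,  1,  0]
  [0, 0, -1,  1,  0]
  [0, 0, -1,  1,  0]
J_2(0) ⊕ J_2(0) ⊕ J_1(0)

The characteristic polynomial is
  det(x·I − A) = x^5

Eigenvalues and multiplicities (the geometric multiplicity of λ is n − rank(A − λI), which equals the number of Jordan blocks for λ):
  λ = 0: algebraic multiplicity = 5, geometric multiplicity = 3

Determining the block sizes for each eigenvalue:
  λ = 0: with am = 5 and gm = 3, the partition is not yet determined (e.g. several partitions of 5 into 3 parts exist). Let N = A − (0)·I. Computing rank(N^1) = 2, rank(N^2) = 0; the number of blocks of size ≥ j is rank(N^{j−1}) − rank(N^j), giving [3, 2]. So we have 2 block(s) of size 2, 1 block(s) of size 1 → block sizes [2, 2, 1]

Assembling the blocks gives a Jordan form
J =
  [0, 1, 0, 0, 0]
  [0, 0, 0, 0, 0]
  [0, 0, 0, 1, 0]
  [0, 0, 0, 0, 0]
  [0, 0, 0, 0, 0]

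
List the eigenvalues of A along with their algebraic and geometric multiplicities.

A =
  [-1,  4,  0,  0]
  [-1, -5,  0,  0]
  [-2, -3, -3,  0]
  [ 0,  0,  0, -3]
λ = -3: alg = 4, geom = 2

Step 1 — factor the characteristic polynomial to read off the algebraic multiplicities:
  χ_A(x) = (x + 3)^4

Step 2 — compute geometric multiplicities via the rank-nullity identity g(λ) = n − rank(A − λI):
  rank(A − (-3)·I) = 2, so dim ker(A − (-3)·I) = n − 2 = 2

Summary:
  λ = -3: algebraic multiplicity = 4, geometric multiplicity = 2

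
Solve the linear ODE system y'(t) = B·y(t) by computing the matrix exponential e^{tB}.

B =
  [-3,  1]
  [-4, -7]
e^{tB} =
  [2*t*exp(-5*t) + exp(-5*t), t*exp(-5*t)]
  [-4*t*exp(-5*t), -2*t*exp(-5*t) + exp(-5*t)]

Strategy: write B = P · J · P⁻¹ where J is a Jordan canonical form, so e^{tB} = P · e^{tJ} · P⁻¹, and e^{tJ} can be computed block-by-block.

B has Jordan form
J =
  [-5,  1]
  [ 0, -5]
(up to reordering of blocks).

Per-block formulas:
  For a 2×2 Jordan block J_2(-5): exp(t · J_2(-5)) = e^(-5t)·(I + t·N), where N is the 2×2 nilpotent shift.

After assembling e^{tJ} and conjugating by P, we get:

e^{tB} =
  [2*t*exp(-5*t) + exp(-5*t), t*exp(-5*t)]
  [-4*t*exp(-5*t), -2*t*exp(-5*t) + exp(-5*t)]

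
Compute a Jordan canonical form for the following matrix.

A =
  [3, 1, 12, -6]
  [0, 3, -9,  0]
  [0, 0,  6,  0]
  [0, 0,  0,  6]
J_2(3) ⊕ J_1(6) ⊕ J_1(6)

The characteristic polynomial is
  det(x·I − A) = x^4 - 18*x^3 + 117*x^2 - 324*x + 324 = (x - 6)^2*(x - 3)^2

Eigenvalues and multiplicities (the geometric multiplicity of λ is n − rank(A − λI), which equals the number of Jordan blocks for λ):
  λ = 3: algebraic multiplicity = 2, geometric multiplicity = 1
  λ = 6: algebraic multiplicity = 2, geometric multiplicity = 2

Determining the block sizes for each eigenvalue:
  λ = 3: one block (gm = 1), so the single block has size am = 2 → block sizes [2]
  λ = 6: gm = am = 2, so every block has size 1 → block sizes [1, 1]

Assembling the blocks gives a Jordan form
J =
  [3, 1, 0, 0]
  [0, 3, 0, 0]
  [0, 0, 6, 0]
  [0, 0, 0, 6]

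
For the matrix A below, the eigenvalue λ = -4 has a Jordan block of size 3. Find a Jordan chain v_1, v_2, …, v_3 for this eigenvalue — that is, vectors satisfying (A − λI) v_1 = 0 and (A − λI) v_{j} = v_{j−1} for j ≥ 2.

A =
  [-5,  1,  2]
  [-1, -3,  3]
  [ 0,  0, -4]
A Jordan chain for λ = -4 of length 3:
v_1 = (1, 1, 0)ᵀ
v_2 = (2, 3, 0)ᵀ
v_3 = (0, 0, 1)ᵀ

Let N = A − (-4)·I. We want v_3 with N^3 v_3 = 0 but N^2 v_3 ≠ 0; then v_{j-1} := N · v_j for j = 3, …, 2.

Pick v_3 = (0, 0, 1)ᵀ.
Then v_2 = N · v_3 = (2, 3, 0)ᵀ.
Then v_1 = N · v_2 = (1, 1, 0)ᵀ.

Sanity check: (A − (-4)·I) v_1 = (0, 0, 0)ᵀ = 0. ✓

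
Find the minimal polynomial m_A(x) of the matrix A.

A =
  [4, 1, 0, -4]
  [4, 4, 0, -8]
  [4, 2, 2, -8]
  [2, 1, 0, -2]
x^2 - 4*x + 4

The characteristic polynomial is χ_A(x) = (x - 2)^4, so the eigenvalues are known. The minimal polynomial is
  m_A(x) = Π_λ (x − λ)^{k_λ}
where k_λ is the size of the *largest* Jordan block for λ (equivalently, the smallest k with (A − λI)^k v = 0 for every generalised eigenvector v of λ).

  λ = 2: largest Jordan block has size 2, contributing (x − 2)^2

So m_A(x) = (x - 2)^2 = x^2 - 4*x + 4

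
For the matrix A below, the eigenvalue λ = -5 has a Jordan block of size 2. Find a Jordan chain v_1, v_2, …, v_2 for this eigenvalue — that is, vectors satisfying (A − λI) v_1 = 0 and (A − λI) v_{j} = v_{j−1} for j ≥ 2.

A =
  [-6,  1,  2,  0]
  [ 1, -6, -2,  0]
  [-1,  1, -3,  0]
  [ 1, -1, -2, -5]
A Jordan chain for λ = -5 of length 2:
v_1 = (-1, 1, -1, 1)ᵀ
v_2 = (1, 0, 0, 0)ᵀ

Let N = A − (-5)·I. We want v_2 with N^2 v_2 = 0 but N^1 v_2 ≠ 0; then v_{j-1} := N · v_j for j = 2, …, 2.

Pick v_2 = (1, 0, 0, 0)ᵀ.
Then v_1 = N · v_2 = (-1, 1, -1, 1)ᵀ.

Sanity check: (A − (-5)·I) v_1 = (0, 0, 0, 0)ᵀ = 0. ✓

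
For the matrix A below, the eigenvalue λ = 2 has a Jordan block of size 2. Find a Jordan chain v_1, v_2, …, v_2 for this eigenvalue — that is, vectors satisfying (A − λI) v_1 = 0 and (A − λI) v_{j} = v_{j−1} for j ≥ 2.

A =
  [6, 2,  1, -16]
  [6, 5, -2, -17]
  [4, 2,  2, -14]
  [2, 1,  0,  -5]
A Jordan chain for λ = 2 of length 2:
v_1 = (4, 6, 4, 2)ᵀ
v_2 = (1, 0, 0, 0)ᵀ

Let N = A − (2)·I. We want v_2 with N^2 v_2 = 0 but N^1 v_2 ≠ 0; then v_{j-1} := N · v_j for j = 2, …, 2.

Pick v_2 = (1, 0, 0, 0)ᵀ.
Then v_1 = N · v_2 = (4, 6, 4, 2)ᵀ.

Sanity check: (A − (2)·I) v_1 = (0, 0, 0, 0)ᵀ = 0. ✓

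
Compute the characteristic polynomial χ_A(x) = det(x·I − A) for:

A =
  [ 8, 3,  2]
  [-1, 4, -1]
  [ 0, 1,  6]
x^3 - 18*x^2 + 108*x - 216

Expanding det(x·I − A) (e.g. by cofactor expansion or by noting that A is similar to its Jordan form J, which has the same characteristic polynomial as A) gives
  χ_A(x) = x^3 - 18*x^2 + 108*x - 216
which factors as (x - 6)^3. The eigenvalues (with algebraic multiplicities) are λ = 6 with multiplicity 3.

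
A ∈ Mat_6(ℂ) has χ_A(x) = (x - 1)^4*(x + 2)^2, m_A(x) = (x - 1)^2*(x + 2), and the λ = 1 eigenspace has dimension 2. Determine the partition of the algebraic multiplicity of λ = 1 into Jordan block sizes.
Block sizes for λ = 1: [2, 2]

Step 1 — from the characteristic polynomial, algebraic multiplicity of λ = 1 is 4. From dim ker(A − (1)·I) = 2, there are exactly 2 Jordan blocks for λ = 1.
Step 2 — from the minimal polynomial, the factor (x − 1)^2 tells us the largest block for λ = 1 has size 2.
Step 3 — with total size 4, 2 blocks, and largest block 2, the block sizes (in nonincreasing order) are [2, 2].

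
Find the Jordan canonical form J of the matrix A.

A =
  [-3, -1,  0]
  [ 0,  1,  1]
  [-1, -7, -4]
J_3(-2)

The characteristic polynomial is
  det(x·I − A) = x^3 + 6*x^2 + 12*x + 8 = (x + 2)^3

Eigenvalues and multiplicities (the geometric multiplicity of λ is n − rank(A − λI), which equals the number of Jordan blocks for λ):
  λ = -2: algebraic multiplicity = 3, geometric multiplicity = 1

Determining the block sizes for each eigenvalue:
  λ = -2: one block (gm = 1), so the single block has size am = 3 → block sizes [3]

Assembling the blocks gives a Jordan form
J =
  [-2,  1,  0]
  [ 0, -2,  1]
  [ 0,  0, -2]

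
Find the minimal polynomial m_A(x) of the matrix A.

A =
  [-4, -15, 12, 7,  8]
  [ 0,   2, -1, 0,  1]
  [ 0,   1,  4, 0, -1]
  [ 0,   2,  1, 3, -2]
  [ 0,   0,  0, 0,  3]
x^4 - 5*x^3 - 9*x^2 + 81*x - 108

The characteristic polynomial is χ_A(x) = (x - 3)^4*(x + 4), so the eigenvalues are known. The minimal polynomial is
  m_A(x) = Π_λ (x − λ)^{k_λ}
where k_λ is the size of the *largest* Jordan block for λ (equivalently, the smallest k with (A − λI)^k v = 0 for every generalised eigenvector v of λ).

  λ = -4: largest Jordan block has size 1, contributing (x + 4)
  λ = 3: largest Jordan block has size 3, contributing (x − 3)^3

So m_A(x) = (x - 3)^3*(x + 4) = x^4 - 5*x^3 - 9*x^2 + 81*x - 108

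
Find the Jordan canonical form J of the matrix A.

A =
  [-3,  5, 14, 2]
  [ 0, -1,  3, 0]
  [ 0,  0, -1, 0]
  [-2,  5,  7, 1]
J_3(-1) ⊕ J_1(-1)

The characteristic polynomial is
  det(x·I − A) = x^4 + 4*x^3 + 6*x^2 + 4*x + 1 = (x + 1)^4

Eigenvalues and multiplicities (the geometric multiplicity of λ is n − rank(A − λI), which equals the number of Jordan blocks for λ):
  λ = -1: algebraic multiplicity = 4, geometric multiplicity = 2

Determining the block sizes for each eigenvalue:
  λ = -1: with am = 4 and gm = 2, the partition is not yet determined (e.g. several partitions of 4 into 2 parts exist). Let N = A − (-1)·I. Computing rank(N^1) = 2, rank(N^2) = 1, rank(N^3) = 0; the number of blocks of size ≥ j is rank(N^{j−1}) − rank(N^j), giving [2, 1, 1]. So we have 1 block(s) of size 3, 1 block(s) of size 1 → block sizes [3, 1]

Assembling the blocks gives a Jordan form
J =
  [-1,  1,  0,  0]
  [ 0, -1,  1,  0]
  [ 0,  0, -1,  0]
  [ 0,  0,  0, -1]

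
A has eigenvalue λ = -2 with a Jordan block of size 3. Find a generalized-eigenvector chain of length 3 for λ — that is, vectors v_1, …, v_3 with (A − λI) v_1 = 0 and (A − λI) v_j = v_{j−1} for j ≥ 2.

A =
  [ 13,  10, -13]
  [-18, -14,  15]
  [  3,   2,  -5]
A Jordan chain for λ = -2 of length 3:
v_1 = (6, -9, 0)ᵀ
v_2 = (15, -18, 3)ᵀ
v_3 = (1, 0, 0)ᵀ

Let N = A − (-2)·I. We want v_3 with N^3 v_3 = 0 but N^2 v_3 ≠ 0; then v_{j-1} := N · v_j for j = 3, …, 2.

Pick v_3 = (1, 0, 0)ᵀ.
Then v_2 = N · v_3 = (15, -18, 3)ᵀ.
Then v_1 = N · v_2 = (6, -9, 0)ᵀ.

Sanity check: (A − (-2)·I) v_1 = (0, 0, 0)ᵀ = 0. ✓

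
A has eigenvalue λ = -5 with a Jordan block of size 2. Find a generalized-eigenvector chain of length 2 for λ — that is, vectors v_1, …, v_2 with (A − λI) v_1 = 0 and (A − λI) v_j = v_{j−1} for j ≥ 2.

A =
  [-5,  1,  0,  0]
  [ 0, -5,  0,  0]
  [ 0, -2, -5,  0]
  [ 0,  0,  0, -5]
A Jordan chain for λ = -5 of length 2:
v_1 = (1, 0, -2, 0)ᵀ
v_2 = (0, 1, 0, 0)ᵀ

Let N = A − (-5)·I. We want v_2 with N^2 v_2 = 0 but N^1 v_2 ≠ 0; then v_{j-1} := N · v_j for j = 2, …, 2.

Pick v_2 = (0, 1, 0, 0)ᵀ.
Then v_1 = N · v_2 = (1, 0, -2, 0)ᵀ.

Sanity check: (A − (-5)·I) v_1 = (0, 0, 0, 0)ᵀ = 0. ✓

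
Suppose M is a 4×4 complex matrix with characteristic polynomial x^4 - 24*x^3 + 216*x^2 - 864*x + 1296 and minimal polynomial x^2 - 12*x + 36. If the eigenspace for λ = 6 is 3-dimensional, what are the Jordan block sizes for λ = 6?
Block sizes for λ = 6: [2, 1, 1]

Step 1 — from the characteristic polynomial, algebraic multiplicity of λ = 6 is 4. From dim ker(M − (6)·I) = 3, there are exactly 3 Jordan blocks for λ = 6.
Step 2 — from the minimal polynomial, the factor (x − 6)^2 tells us the largest block for λ = 6 has size 2.
Step 3 — with total size 4, 3 blocks, and largest block 2, the block sizes (in nonincreasing order) are [2, 1, 1].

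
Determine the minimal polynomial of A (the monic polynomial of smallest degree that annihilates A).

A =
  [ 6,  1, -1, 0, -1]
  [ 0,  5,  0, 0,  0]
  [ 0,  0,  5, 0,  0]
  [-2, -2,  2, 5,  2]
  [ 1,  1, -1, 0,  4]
x^2 - 10*x + 25

The characteristic polynomial is χ_A(x) = (x - 5)^5, so the eigenvalues are known. The minimal polynomial is
  m_A(x) = Π_λ (x − λ)^{k_λ}
where k_λ is the size of the *largest* Jordan block for λ (equivalently, the smallest k with (A − λI)^k v = 0 for every generalised eigenvector v of λ).

  λ = 5: largest Jordan block has size 2, contributing (x − 5)^2

So m_A(x) = (x - 5)^2 = x^2 - 10*x + 25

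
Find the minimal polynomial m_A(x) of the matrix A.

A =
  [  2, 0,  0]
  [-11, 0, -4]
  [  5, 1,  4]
x^3 - 6*x^2 + 12*x - 8

The characteristic polynomial is χ_A(x) = (x - 2)^3, so the eigenvalues are known. The minimal polynomial is
  m_A(x) = Π_λ (x − λ)^{k_λ}
where k_λ is the size of the *largest* Jordan block for λ (equivalently, the smallest k with (A − λI)^k v = 0 for every generalised eigenvector v of λ).

  λ = 2: largest Jordan block has size 3, contributing (x − 2)^3

So m_A(x) = (x - 2)^3 = x^3 - 6*x^2 + 12*x - 8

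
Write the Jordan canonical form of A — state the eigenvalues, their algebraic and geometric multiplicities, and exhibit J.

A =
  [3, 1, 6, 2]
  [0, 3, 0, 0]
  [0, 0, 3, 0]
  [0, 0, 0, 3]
J_2(3) ⊕ J_1(3) ⊕ J_1(3)

The characteristic polynomial is
  det(x·I − A) = x^4 - 12*x^3 + 54*x^2 - 108*x + 81 = (x - 3)^4

Eigenvalues and multiplicities (the geometric multiplicity of λ is n − rank(A − λI), which equals the number of Jordan blocks for λ):
  λ = 3: algebraic multiplicity = 4, geometric multiplicity = 3

Determining the block sizes for each eigenvalue:
  λ = 3: 3 blocks summing to 4 forces exactly one block of size 2 and the rest size 1 → block sizes [2, 1, 1]

Assembling the blocks gives a Jordan form
J =
  [3, 1, 0, 0]
  [0, 3, 0, 0]
  [0, 0, 3, 0]
  [0, 0, 0, 3]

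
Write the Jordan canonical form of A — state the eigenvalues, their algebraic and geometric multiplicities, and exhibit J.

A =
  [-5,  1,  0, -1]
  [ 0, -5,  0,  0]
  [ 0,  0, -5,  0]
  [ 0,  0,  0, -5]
J_2(-5) ⊕ J_1(-5) ⊕ J_1(-5)

The characteristic polynomial is
  det(x·I − A) = x^4 + 20*x^3 + 150*x^2 + 500*x + 625 = (x + 5)^4

Eigenvalues and multiplicities (the geometric multiplicity of λ is n − rank(A − λI), which equals the number of Jordan blocks for λ):
  λ = -5: algebraic multiplicity = 4, geometric multiplicity = 3

Determining the block sizes for each eigenvalue:
  λ = -5: 3 blocks summing to 4 forces exactly one block of size 2 and the rest size 1 → block sizes [2, 1, 1]

Assembling the blocks gives a Jordan form
J =
  [-5,  1,  0,  0]
  [ 0, -5,  0,  0]
  [ 0,  0, -5,  0]
  [ 0,  0,  0, -5]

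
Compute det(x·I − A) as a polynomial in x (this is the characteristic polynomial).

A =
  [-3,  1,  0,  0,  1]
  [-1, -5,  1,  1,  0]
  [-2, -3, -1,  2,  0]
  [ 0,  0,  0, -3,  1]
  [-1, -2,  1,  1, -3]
x^5 + 15*x^4 + 90*x^3 + 270*x^2 + 405*x + 243

Expanding det(x·I − A) (e.g. by cofactor expansion or by noting that A is similar to its Jordan form J, which has the same characteristic polynomial as A) gives
  χ_A(x) = x^5 + 15*x^4 + 90*x^3 + 270*x^2 + 405*x + 243
which factors as (x + 3)^5. The eigenvalues (with algebraic multiplicities) are λ = -3 with multiplicity 5.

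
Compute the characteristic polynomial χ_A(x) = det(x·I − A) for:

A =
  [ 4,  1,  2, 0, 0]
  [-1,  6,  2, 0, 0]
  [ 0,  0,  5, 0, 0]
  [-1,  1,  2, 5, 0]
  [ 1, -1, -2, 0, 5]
x^5 - 25*x^4 + 250*x^3 - 1250*x^2 + 3125*x - 3125

Expanding det(x·I − A) (e.g. by cofactor expansion or by noting that A is similar to its Jordan form J, which has the same characteristic polynomial as A) gives
  χ_A(x) = x^5 - 25*x^4 + 250*x^3 - 1250*x^2 + 3125*x - 3125
which factors as (x - 5)^5. The eigenvalues (with algebraic multiplicities) are λ = 5 with multiplicity 5.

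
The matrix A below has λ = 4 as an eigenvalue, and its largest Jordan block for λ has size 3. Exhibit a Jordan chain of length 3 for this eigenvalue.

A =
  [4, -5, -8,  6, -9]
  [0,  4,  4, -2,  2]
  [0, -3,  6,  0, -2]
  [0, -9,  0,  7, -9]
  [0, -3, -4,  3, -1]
A Jordan chain for λ = 4 of length 3:
v_1 = (-3, 0, 0, 0, 0)ᵀ
v_2 = (-5, 0, -3, -9, -3)ᵀ
v_3 = (0, 1, 0, 0, 0)ᵀ

Let N = A − (4)·I. We want v_3 with N^3 v_3 = 0 but N^2 v_3 ≠ 0; then v_{j-1} := N · v_j for j = 3, …, 2.

Pick v_3 = (0, 1, 0, 0, 0)ᵀ.
Then v_2 = N · v_3 = (-5, 0, -3, -9, -3)ᵀ.
Then v_1 = N · v_2 = (-3, 0, 0, 0, 0)ᵀ.

Sanity check: (A − (4)·I) v_1 = (0, 0, 0, 0, 0)ᵀ = 0. ✓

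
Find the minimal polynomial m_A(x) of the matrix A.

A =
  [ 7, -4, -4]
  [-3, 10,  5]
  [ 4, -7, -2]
x^3 - 15*x^2 + 75*x - 125

The characteristic polynomial is χ_A(x) = (x - 5)^3, so the eigenvalues are known. The minimal polynomial is
  m_A(x) = Π_λ (x − λ)^{k_λ}
where k_λ is the size of the *largest* Jordan block for λ (equivalently, the smallest k with (A − λI)^k v = 0 for every generalised eigenvector v of λ).

  λ = 5: largest Jordan block has size 3, contributing (x − 5)^3

So m_A(x) = (x - 5)^3 = x^3 - 15*x^2 + 75*x - 125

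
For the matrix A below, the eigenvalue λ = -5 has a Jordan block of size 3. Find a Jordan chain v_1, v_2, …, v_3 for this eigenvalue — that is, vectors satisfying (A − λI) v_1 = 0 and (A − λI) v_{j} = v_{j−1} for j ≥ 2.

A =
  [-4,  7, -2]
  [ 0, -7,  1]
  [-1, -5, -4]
A Jordan chain for λ = -5 of length 3:
v_1 = (3, -1, -2)ᵀ
v_2 = (1, 0, -1)ᵀ
v_3 = (1, 0, 0)ᵀ

Let N = A − (-5)·I. We want v_3 with N^3 v_3 = 0 but N^2 v_3 ≠ 0; then v_{j-1} := N · v_j for j = 3, …, 2.

Pick v_3 = (1, 0, 0)ᵀ.
Then v_2 = N · v_3 = (1, 0, -1)ᵀ.
Then v_1 = N · v_2 = (3, -1, -2)ᵀ.

Sanity check: (A − (-5)·I) v_1 = (0, 0, 0)ᵀ = 0. ✓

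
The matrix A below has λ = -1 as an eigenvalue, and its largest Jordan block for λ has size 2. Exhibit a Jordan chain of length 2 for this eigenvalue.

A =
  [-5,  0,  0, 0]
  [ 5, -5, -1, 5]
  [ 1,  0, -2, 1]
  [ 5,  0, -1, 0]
A Jordan chain for λ = -1 of length 2:
v_1 = (0, -1, -1, -1)ᵀ
v_2 = (0, 0, 1, 0)ᵀ

Let N = A − (-1)·I. We want v_2 with N^2 v_2 = 0 but N^1 v_2 ≠ 0; then v_{j-1} := N · v_j for j = 2, …, 2.

Pick v_2 = (0, 0, 1, 0)ᵀ.
Then v_1 = N · v_2 = (0, -1, -1, -1)ᵀ.

Sanity check: (A − (-1)·I) v_1 = (0, 0, 0, 0)ᵀ = 0. ✓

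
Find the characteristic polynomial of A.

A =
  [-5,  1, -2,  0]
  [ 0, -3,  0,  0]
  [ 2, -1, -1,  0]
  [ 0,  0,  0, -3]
x^4 + 12*x^3 + 54*x^2 + 108*x + 81

Expanding det(x·I − A) (e.g. by cofactor expansion or by noting that A is similar to its Jordan form J, which has the same characteristic polynomial as A) gives
  χ_A(x) = x^4 + 12*x^3 + 54*x^2 + 108*x + 81
which factors as (x + 3)^4. The eigenvalues (with algebraic multiplicities) are λ = -3 with multiplicity 4.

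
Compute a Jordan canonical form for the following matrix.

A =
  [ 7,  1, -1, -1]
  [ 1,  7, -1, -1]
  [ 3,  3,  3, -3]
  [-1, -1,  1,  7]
J_2(6) ⊕ J_1(6) ⊕ J_1(6)

The characteristic polynomial is
  det(x·I − A) = x^4 - 24*x^3 + 216*x^2 - 864*x + 1296 = (x - 6)^4

Eigenvalues and multiplicities (the geometric multiplicity of λ is n − rank(A − λI), which equals the number of Jordan blocks for λ):
  λ = 6: algebraic multiplicity = 4, geometric multiplicity = 3

Determining the block sizes for each eigenvalue:
  λ = 6: 3 blocks summing to 4 forces exactly one block of size 2 and the rest size 1 → block sizes [2, 1, 1]

Assembling the blocks gives a Jordan form
J =
  [6, 1, 0, 0]
  [0, 6, 0, 0]
  [0, 0, 6, 0]
  [0, 0, 0, 6]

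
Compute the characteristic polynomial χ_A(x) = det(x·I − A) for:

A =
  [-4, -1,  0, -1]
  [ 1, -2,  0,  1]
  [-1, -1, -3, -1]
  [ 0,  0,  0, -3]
x^4 + 12*x^3 + 54*x^2 + 108*x + 81

Expanding det(x·I − A) (e.g. by cofactor expansion or by noting that A is similar to its Jordan form J, which has the same characteristic polynomial as A) gives
  χ_A(x) = x^4 + 12*x^3 + 54*x^2 + 108*x + 81
which factors as (x + 3)^4. The eigenvalues (with algebraic multiplicities) are λ = -3 with multiplicity 4.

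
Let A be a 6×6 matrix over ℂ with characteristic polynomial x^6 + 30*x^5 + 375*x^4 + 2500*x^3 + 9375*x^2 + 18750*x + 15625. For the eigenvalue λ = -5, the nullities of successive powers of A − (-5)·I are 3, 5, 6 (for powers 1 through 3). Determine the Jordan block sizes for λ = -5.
Block sizes for λ = -5: [3, 2, 1]

From the dimensions of kernels of powers, the number of Jordan blocks of size at least j is d_j − d_{j−1} where d_j = dim ker(N^j) (with d_0 = 0). Computing the differences gives [3, 2, 1].
The number of blocks of size exactly k is (#blocks of size ≥ k) − (#blocks of size ≥ k + 1), so the partition is: 1 block(s) of size 1, 1 block(s) of size 2, 1 block(s) of size 3.
In nonincreasing order the block sizes are [3, 2, 1].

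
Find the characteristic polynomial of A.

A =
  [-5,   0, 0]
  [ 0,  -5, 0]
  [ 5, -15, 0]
x^3 + 10*x^2 + 25*x

Expanding det(x·I − A) (e.g. by cofactor expansion or by noting that A is similar to its Jordan form J, which has the same characteristic polynomial as A) gives
  χ_A(x) = x^3 + 10*x^2 + 25*x
which factors as x*(x + 5)^2. The eigenvalues (with algebraic multiplicities) are λ = -5 with multiplicity 2, λ = 0 with multiplicity 1.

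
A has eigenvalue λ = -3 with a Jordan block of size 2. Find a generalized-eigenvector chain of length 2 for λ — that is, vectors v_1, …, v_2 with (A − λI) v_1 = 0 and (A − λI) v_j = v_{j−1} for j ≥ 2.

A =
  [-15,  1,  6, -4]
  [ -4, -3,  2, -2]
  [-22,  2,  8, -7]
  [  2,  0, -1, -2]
A Jordan chain for λ = -3 of length 2:
v_1 = (-12, -4, -22, 2)ᵀ
v_2 = (1, 0, 0, 0)ᵀ

Let N = A − (-3)·I. We want v_2 with N^2 v_2 = 0 but N^1 v_2 ≠ 0; then v_{j-1} := N · v_j for j = 2, …, 2.

Pick v_2 = (1, 0, 0, 0)ᵀ.
Then v_1 = N · v_2 = (-12, -4, -22, 2)ᵀ.

Sanity check: (A − (-3)·I) v_1 = (0, 0, 0, 0)ᵀ = 0. ✓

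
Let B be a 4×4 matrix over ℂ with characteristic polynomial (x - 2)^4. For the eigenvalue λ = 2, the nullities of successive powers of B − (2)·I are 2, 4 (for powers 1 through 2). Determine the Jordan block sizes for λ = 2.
Block sizes for λ = 2: [2, 2]

From the dimensions of kernels of powers, the number of Jordan blocks of size at least j is d_j − d_{j−1} where d_j = dim ker(N^j) (with d_0 = 0). Computing the differences gives [2, 2].
The number of blocks of size exactly k is (#blocks of size ≥ k) − (#blocks of size ≥ k + 1), so the partition is: 2 block(s) of size 2.
In nonincreasing order the block sizes are [2, 2].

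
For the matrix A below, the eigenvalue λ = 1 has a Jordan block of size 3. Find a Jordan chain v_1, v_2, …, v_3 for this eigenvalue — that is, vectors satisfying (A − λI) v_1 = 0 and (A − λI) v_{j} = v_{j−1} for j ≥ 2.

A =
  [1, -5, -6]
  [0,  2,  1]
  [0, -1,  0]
A Jordan chain for λ = 1 of length 3:
v_1 = (1, 0, 0)ᵀ
v_2 = (-5, 1, -1)ᵀ
v_3 = (0, 1, 0)ᵀ

Let N = A − (1)·I. We want v_3 with N^3 v_3 = 0 but N^2 v_3 ≠ 0; then v_{j-1} := N · v_j for j = 3, …, 2.

Pick v_3 = (0, 1, 0)ᵀ.
Then v_2 = N · v_3 = (-5, 1, -1)ᵀ.
Then v_1 = N · v_2 = (1, 0, 0)ᵀ.

Sanity check: (A − (1)·I) v_1 = (0, 0, 0)ᵀ = 0. ✓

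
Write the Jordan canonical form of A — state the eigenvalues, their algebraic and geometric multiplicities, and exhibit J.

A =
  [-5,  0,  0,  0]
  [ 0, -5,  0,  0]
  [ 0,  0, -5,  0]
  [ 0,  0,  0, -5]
J_1(-5) ⊕ J_1(-5) ⊕ J_1(-5) ⊕ J_1(-5)

The characteristic polynomial is
  det(x·I − A) = x^4 + 20*x^3 + 150*x^2 + 500*x + 625 = (x + 5)^4

Eigenvalues and multiplicities (the geometric multiplicity of λ is n − rank(A − λI), which equals the number of Jordan blocks for λ):
  λ = -5: algebraic multiplicity = 4, geometric multiplicity = 4

Determining the block sizes for each eigenvalue:
  λ = -5: gm = am = 4, so every block has size 1 → block sizes [1, 1, 1, 1]

Assembling the blocks gives a Jordan form
J =
  [-5,  0,  0,  0]
  [ 0, -5,  0,  0]
  [ 0,  0, -5,  0]
  [ 0,  0,  0, -5]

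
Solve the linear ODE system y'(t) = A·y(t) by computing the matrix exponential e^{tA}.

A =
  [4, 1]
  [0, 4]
e^{tA} =
  [exp(4*t), t*exp(4*t)]
  [0, exp(4*t)]

Strategy: write A = P · J · P⁻¹ where J is a Jordan canonical form, so e^{tA} = P · e^{tJ} · P⁻¹, and e^{tJ} can be computed block-by-block.

A has Jordan form
J =
  [4, 1]
  [0, 4]
(up to reordering of blocks).

Per-block formulas:
  For a 2×2 Jordan block J_2(4): exp(t · J_2(4)) = e^(4t)·(I + t·N), where N is the 2×2 nilpotent shift.

After assembling e^{tJ} and conjugating by P, we get:

e^{tA} =
  [exp(4*t), t*exp(4*t)]
  [0, exp(4*t)]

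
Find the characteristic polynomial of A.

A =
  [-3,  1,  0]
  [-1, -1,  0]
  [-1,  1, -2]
x^3 + 6*x^2 + 12*x + 8

Expanding det(x·I − A) (e.g. by cofactor expansion or by noting that A is similar to its Jordan form J, which has the same characteristic polynomial as A) gives
  χ_A(x) = x^3 + 6*x^2 + 12*x + 8
which factors as (x + 2)^3. The eigenvalues (with algebraic multiplicities) are λ = -2 with multiplicity 3.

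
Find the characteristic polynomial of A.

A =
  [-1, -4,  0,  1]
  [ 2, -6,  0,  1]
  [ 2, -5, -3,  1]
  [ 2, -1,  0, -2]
x^4 + 12*x^3 + 54*x^2 + 108*x + 81

Expanding det(x·I − A) (e.g. by cofactor expansion or by noting that A is similar to its Jordan form J, which has the same characteristic polynomial as A) gives
  χ_A(x) = x^4 + 12*x^3 + 54*x^2 + 108*x + 81
which factors as (x + 3)^4. The eigenvalues (with algebraic multiplicities) are λ = -3 with multiplicity 4.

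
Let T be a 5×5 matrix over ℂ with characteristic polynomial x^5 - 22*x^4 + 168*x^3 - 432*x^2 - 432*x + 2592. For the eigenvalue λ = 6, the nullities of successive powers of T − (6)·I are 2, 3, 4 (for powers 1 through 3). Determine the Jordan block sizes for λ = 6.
Block sizes for λ = 6: [3, 1]

From the dimensions of kernels of powers, the number of Jordan blocks of size at least j is d_j − d_{j−1} where d_j = dim ker(N^j) (with d_0 = 0). Computing the differences gives [2, 1, 1].
The number of blocks of size exactly k is (#blocks of size ≥ k) − (#blocks of size ≥ k + 1), so the partition is: 1 block(s) of size 1, 1 block(s) of size 3.
In nonincreasing order the block sizes are [3, 1].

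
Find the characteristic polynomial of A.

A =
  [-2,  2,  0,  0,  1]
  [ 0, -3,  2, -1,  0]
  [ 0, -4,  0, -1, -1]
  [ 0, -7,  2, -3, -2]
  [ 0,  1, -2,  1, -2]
x^5 + 10*x^4 + 40*x^3 + 80*x^2 + 80*x + 32

Expanding det(x·I − A) (e.g. by cofactor expansion or by noting that A is similar to its Jordan form J, which has the same characteristic polynomial as A) gives
  χ_A(x) = x^5 + 10*x^4 + 40*x^3 + 80*x^2 + 80*x + 32
which factors as (x + 2)^5. The eigenvalues (with algebraic multiplicities) are λ = -2 with multiplicity 5.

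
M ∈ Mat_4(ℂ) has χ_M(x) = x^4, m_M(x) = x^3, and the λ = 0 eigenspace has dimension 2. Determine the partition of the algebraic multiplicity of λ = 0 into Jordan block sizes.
Block sizes for λ = 0: [3, 1]

Step 1 — from the characteristic polynomial, algebraic multiplicity of λ = 0 is 4. From dim ker(M − (0)·I) = 2, there are exactly 2 Jordan blocks for λ = 0.
Step 2 — from the minimal polynomial, the factor (x − 0)^3 tells us the largest block for λ = 0 has size 3.
Step 3 — with total size 4, 2 blocks, and largest block 3, the block sizes (in nonincreasing order) are [3, 1].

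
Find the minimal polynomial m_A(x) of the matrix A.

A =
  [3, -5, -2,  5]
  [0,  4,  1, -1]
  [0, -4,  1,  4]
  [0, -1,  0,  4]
x^3 - 9*x^2 + 27*x - 27

The characteristic polynomial is χ_A(x) = (x - 3)^4, so the eigenvalues are known. The minimal polynomial is
  m_A(x) = Π_λ (x − λ)^{k_λ}
where k_λ is the size of the *largest* Jordan block for λ (equivalently, the smallest k with (A − λI)^k v = 0 for every generalised eigenvector v of λ).

  λ = 3: largest Jordan block has size 3, contributing (x − 3)^3

So m_A(x) = (x - 3)^3 = x^3 - 9*x^2 + 27*x - 27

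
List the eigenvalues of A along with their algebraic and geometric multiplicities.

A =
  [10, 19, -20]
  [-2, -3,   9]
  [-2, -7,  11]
λ = 6: alg = 3, geom = 1

Step 1 — factor the characteristic polynomial to read off the algebraic multiplicities:
  χ_A(x) = (x - 6)^3

Step 2 — compute geometric multiplicities via the rank-nullity identity g(λ) = n − rank(A − λI):
  rank(A − (6)·I) = 2, so dim ker(A − (6)·I) = n − 2 = 1

Summary:
  λ = 6: algebraic multiplicity = 3, geometric multiplicity = 1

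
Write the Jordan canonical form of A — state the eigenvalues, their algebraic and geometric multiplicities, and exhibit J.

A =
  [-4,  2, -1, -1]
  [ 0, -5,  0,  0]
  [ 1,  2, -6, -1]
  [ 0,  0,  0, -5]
J_2(-5) ⊕ J_1(-5) ⊕ J_1(-5)

The characteristic polynomial is
  det(x·I − A) = x^4 + 20*x^3 + 150*x^2 + 500*x + 625 = (x + 5)^4

Eigenvalues and multiplicities (the geometric multiplicity of λ is n − rank(A − λI), which equals the number of Jordan blocks for λ):
  λ = -5: algebraic multiplicity = 4, geometric multiplicity = 3

Determining the block sizes for each eigenvalue:
  λ = -5: 3 blocks summing to 4 forces exactly one block of size 2 and the rest size 1 → block sizes [2, 1, 1]

Assembling the blocks gives a Jordan form
J =
  [-5,  1,  0,  0]
  [ 0, -5,  0,  0]
  [ 0,  0, -5,  0]
  [ 0,  0,  0, -5]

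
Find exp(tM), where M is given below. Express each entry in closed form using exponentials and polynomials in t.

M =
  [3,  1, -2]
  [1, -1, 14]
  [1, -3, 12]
e^{tM} =
  [-t*exp(4*t) + exp(4*t), t*exp(4*t), -2*t*exp(4*t)]
  [-3*t*exp(4*t) + 2*exp(6*t) - 2*exp(4*t), 3*t*exp(4*t) - 4*exp(6*t) + 5*exp(4*t), -6*t*exp(4*t) + 10*exp(6*t) - 10*exp(4*t)]
  [-t*exp(4*t) + exp(6*t) - exp(4*t), t*exp(4*t) - 2*exp(6*t) + 2*exp(4*t), -2*t*exp(4*t) + 5*exp(6*t) - 4*exp(4*t)]

Strategy: write M = P · J · P⁻¹ where J is a Jordan canonical form, so e^{tM} = P · e^{tJ} · P⁻¹, and e^{tJ} can be computed block-by-block.

M has Jordan form
J =
  [4, 1, 0]
  [0, 4, 0]
  [0, 0, 6]
(up to reordering of blocks).

Per-block formulas:
  For a 1×1 block at λ = 6: exp(t · [6]) = [e^(6t)].
  For a 2×2 Jordan block J_2(4): exp(t · J_2(4)) = e^(4t)·(I + t·N), where N is the 2×2 nilpotent shift.

After assembling e^{tJ} and conjugating by P, we get:

e^{tM} =
  [-t*exp(4*t) + exp(4*t), t*exp(4*t), -2*t*exp(4*t)]
  [-3*t*exp(4*t) + 2*exp(6*t) - 2*exp(4*t), 3*t*exp(4*t) - 4*exp(6*t) + 5*exp(4*t), -6*t*exp(4*t) + 10*exp(6*t) - 10*exp(4*t)]
  [-t*exp(4*t) + exp(6*t) - exp(4*t), t*exp(4*t) - 2*exp(6*t) + 2*exp(4*t), -2*t*exp(4*t) + 5*exp(6*t) - 4*exp(4*t)]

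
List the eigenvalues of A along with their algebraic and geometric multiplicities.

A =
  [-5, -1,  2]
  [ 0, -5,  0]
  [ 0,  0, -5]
λ = -5: alg = 3, geom = 2

Step 1 — factor the characteristic polynomial to read off the algebraic multiplicities:
  χ_A(x) = (x + 5)^3

Step 2 — compute geometric multiplicities via the rank-nullity identity g(λ) = n − rank(A − λI):
  rank(A − (-5)·I) = 1, so dim ker(A − (-5)·I) = n − 1 = 2

Summary:
  λ = -5: algebraic multiplicity = 3, geometric multiplicity = 2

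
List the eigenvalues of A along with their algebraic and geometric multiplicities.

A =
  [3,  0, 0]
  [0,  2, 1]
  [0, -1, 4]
λ = 3: alg = 3, geom = 2

Step 1 — factor the characteristic polynomial to read off the algebraic multiplicities:
  χ_A(x) = (x - 3)^3

Step 2 — compute geometric multiplicities via the rank-nullity identity g(λ) = n − rank(A − λI):
  rank(A − (3)·I) = 1, so dim ker(A − (3)·I) = n − 1 = 2

Summary:
  λ = 3: algebraic multiplicity = 3, geometric multiplicity = 2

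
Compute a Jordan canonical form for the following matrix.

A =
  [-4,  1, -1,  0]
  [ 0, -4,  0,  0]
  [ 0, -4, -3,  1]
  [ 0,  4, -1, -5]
J_3(-4) ⊕ J_1(-4)

The characteristic polynomial is
  det(x·I − A) = x^4 + 16*x^3 + 96*x^2 + 256*x + 256 = (x + 4)^4

Eigenvalues and multiplicities (the geometric multiplicity of λ is n − rank(A − λI), which equals the number of Jordan blocks for λ):
  λ = -4: algebraic multiplicity = 4, geometric multiplicity = 2

Determining the block sizes for each eigenvalue:
  λ = -4: with am = 4 and gm = 2, the partition is not yet determined (e.g. several partitions of 4 into 2 parts exist). Let N = A − (-4)·I. Computing rank(N^1) = 2, rank(N^2) = 1, rank(N^3) = 0; the number of blocks of size ≥ j is rank(N^{j−1}) − rank(N^j), giving [2, 1, 1]. So we have 1 block(s) of size 3, 1 block(s) of size 1 → block sizes [3, 1]

Assembling the blocks gives a Jordan form
J =
  [-4,  1,  0,  0]
  [ 0, -4,  1,  0]
  [ 0,  0, -4,  0]
  [ 0,  0,  0, -4]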